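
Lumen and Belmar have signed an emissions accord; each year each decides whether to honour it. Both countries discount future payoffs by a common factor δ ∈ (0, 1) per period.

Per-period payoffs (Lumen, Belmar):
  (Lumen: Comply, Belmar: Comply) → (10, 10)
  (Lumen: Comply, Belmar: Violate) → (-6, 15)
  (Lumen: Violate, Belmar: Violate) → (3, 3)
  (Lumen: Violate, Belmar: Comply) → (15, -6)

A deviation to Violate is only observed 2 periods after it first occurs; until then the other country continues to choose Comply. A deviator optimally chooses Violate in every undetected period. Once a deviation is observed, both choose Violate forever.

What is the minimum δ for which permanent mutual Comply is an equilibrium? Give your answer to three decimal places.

0.645

Deviating for the 2 undetected periods gains 15−10 = 5 per period over cooperation, then loses 10−3 = 7 per period forever once punishment starts.
Gain: 5(1 + δ + … + δ^1); loss: 7·δ^2/(1−δ).
No profitable deviation ⇔ 5(1−δ^2) ≤ 7·δ^2, i.e. δ^2 ≥ 5/(5+7) = 5/12.
Hence δ ≥ (5/12)^(1/2) ≈ 0.645.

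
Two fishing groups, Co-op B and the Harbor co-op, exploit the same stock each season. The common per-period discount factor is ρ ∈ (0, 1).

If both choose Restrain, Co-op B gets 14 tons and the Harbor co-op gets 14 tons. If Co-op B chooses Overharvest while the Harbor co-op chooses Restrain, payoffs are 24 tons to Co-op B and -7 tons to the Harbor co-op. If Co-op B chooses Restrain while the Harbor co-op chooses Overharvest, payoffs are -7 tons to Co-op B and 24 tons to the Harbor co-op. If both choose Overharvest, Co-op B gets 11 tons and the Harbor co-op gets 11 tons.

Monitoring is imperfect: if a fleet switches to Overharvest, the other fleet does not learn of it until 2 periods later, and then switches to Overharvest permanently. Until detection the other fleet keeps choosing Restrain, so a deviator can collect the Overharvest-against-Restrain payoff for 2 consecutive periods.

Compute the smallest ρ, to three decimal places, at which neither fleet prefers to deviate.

Deviating for the 2 undetected periods gains 24−14 = 10 per period over cooperation, then loses 14−11 = 3 per period forever once punishment starts.
Gain: 10(1 + ρ + … + ρ^1); loss: 3·ρ^2/(1−ρ).
No profitable deviation ⇔ 10(1−ρ^2) ≤ 3·ρ^2, i.e. ρ^2 ≥ 10/(10+3) = 10/13.
Hence ρ ≥ (10/13)^(1/2) ≈ 0.877.

0.877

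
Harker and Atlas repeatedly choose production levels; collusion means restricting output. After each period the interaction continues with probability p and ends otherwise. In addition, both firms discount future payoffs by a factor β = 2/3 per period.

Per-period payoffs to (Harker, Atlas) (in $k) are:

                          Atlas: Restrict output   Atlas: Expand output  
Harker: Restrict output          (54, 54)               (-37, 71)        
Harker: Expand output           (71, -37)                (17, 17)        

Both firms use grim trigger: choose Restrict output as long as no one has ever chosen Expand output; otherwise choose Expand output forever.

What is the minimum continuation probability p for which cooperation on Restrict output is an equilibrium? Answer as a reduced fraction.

With continuation probability p and discount β, the effective per-period discount factor is βp.
Grim-trigger IC: βp ≥ (71−54)/(71−17) = 17/54.
So p ≥ (17/54)/(2/3) = 17/36.

17/36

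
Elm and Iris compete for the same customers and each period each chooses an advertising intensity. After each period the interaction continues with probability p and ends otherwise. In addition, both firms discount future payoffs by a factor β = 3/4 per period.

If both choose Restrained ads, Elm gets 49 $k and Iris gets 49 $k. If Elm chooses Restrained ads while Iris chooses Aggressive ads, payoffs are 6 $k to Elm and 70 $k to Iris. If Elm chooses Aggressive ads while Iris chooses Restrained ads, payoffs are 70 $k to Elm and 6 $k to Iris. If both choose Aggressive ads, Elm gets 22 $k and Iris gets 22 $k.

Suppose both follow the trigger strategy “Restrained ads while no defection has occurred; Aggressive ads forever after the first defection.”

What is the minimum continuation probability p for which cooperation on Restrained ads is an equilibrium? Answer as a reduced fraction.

With continuation probability p and discount β, the effective per-period discount factor is βp.
Grim-trigger IC: βp ≥ (70−49)/(70−22) = 7/16.
So p ≥ (7/16)/(3/4) = 7/12.

7/12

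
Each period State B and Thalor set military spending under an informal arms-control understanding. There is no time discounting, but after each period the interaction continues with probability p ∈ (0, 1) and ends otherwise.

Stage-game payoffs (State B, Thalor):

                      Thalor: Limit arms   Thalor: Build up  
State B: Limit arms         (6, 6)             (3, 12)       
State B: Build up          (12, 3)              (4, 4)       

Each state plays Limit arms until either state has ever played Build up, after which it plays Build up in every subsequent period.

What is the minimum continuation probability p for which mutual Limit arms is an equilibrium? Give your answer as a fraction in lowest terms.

3/4

With no time discounting, the continuation probability p plays the role of the discount factor.
Grim-trigger IC: 6/(1−p) ≥ 12 + 4p/(1−p) ⇒ p ≥ (12−6)/(12−4) = 3/4.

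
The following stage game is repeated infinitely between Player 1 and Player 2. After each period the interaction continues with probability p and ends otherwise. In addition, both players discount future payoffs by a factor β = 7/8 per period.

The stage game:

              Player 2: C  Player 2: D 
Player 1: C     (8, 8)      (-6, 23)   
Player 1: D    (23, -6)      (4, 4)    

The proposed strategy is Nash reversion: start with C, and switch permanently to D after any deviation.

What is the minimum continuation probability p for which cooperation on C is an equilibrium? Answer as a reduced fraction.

120/133

Expected continuation weight on next period's payoff is β·p = 7/8·p, which plays the role of the discount factor.
Cooperation requires 7/8·p ≥ (23−8)/(23−4) = 15/19, hence p ≥ 120/133.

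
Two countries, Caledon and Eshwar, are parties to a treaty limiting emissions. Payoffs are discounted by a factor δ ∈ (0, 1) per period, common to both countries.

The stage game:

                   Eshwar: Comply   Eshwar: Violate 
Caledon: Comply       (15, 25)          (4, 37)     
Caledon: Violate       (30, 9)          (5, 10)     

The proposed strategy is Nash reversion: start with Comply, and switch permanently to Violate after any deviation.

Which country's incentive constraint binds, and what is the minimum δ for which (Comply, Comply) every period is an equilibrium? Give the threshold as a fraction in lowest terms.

Caledon's threshold: (30−15)/(30−5) = 3/5.
Eshwar's threshold: (37−25)/(37−10) = 4/9.
3/5 > 4/9, so Caledon binds and δ* = 3/5.

Caledon; δ ≥ 3/5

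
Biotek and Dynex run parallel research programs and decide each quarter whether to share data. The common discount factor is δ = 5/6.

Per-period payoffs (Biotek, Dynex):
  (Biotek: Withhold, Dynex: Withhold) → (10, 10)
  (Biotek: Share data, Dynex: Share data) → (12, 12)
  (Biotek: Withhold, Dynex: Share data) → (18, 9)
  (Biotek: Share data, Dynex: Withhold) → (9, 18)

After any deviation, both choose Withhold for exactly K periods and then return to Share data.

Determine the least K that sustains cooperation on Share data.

6

Need Σ_{k=1}^{K} δ^k ≥ (18−12)/(12−10) = 3.0000 at δ = 5/6.
At K = 5 the sum is 2.9906 < 3.0000; at K = 6 it is 3.3255 ≥ 3.0000.
So the minimum punishment length is K = 6.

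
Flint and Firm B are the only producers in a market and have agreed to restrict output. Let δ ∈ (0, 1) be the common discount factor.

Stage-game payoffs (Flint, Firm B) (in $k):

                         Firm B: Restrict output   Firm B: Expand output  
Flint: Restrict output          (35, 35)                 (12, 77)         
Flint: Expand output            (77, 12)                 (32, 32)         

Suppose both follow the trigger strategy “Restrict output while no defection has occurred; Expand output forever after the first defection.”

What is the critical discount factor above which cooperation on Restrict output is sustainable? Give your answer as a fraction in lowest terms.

One-period gain from deviating is 77 − 35 = 42. The loss is 35 − 32 = 3 in every subsequent period, with present value 3·δ/(1−δ).
Deviation is unprofitable when 3·δ/(1−δ) ≥ 42, i.e. δ/(1−δ) ≥ 14.
Equivalently δ ≥ 42/(42+3) = 14/15.

14/15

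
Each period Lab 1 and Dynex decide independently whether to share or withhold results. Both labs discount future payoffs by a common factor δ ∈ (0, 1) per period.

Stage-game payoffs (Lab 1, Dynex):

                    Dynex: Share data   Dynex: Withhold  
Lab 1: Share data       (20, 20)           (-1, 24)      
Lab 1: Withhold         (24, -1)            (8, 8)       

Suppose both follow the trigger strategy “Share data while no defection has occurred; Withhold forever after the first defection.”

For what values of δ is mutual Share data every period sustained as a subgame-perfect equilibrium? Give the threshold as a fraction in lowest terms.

One-period gain from deviating is 24 − 20 = 4. The loss is 20 − 8 = 12 in every subsequent period, with present value 12·δ/(1−δ).
Deviation is unprofitable when 12·δ/(1−δ) ≥ 4, i.e. δ/(1−δ) ≥ 1/3.
Equivalently δ ≥ 4/(4+12) = 1/4.

1/4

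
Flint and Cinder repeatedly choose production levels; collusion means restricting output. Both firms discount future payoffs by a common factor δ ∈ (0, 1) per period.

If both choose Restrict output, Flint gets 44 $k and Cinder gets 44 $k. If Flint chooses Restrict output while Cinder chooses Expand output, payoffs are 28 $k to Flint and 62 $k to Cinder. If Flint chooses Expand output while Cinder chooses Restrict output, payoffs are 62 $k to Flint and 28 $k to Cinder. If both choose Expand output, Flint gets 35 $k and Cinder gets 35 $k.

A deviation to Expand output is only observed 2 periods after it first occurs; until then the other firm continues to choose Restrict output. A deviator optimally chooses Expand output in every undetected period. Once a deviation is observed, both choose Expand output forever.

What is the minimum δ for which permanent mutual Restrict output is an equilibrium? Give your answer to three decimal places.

0.816

Deviating for the 2 undetected periods gains 62−44 = 18 per period over cooperation, then loses 44−35 = 9 per period forever once punishment starts.
Gain: 18(1 + δ + … + δ^1); loss: 9·δ^2/(1−δ).
No profitable deviation ⇔ 18(1−δ^2) ≤ 9·δ^2, i.e. δ^2 ≥ 18/(18+9) = 2/3.
Hence δ ≥ (2/3)^(1/2) ≈ 0.816.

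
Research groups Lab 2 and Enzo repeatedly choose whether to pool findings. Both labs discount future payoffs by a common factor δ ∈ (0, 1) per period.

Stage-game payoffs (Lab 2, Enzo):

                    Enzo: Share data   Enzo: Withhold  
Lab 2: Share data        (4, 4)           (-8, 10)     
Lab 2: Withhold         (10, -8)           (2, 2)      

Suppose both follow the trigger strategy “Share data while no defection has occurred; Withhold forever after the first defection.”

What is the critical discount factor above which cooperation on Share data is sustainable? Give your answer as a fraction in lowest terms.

Cooperation forever yields 4 each period: 4/(1−δ).
Deviating yields 10 once, then 2 forever: 10 + 2δ/(1−δ).
No profitable deviation requires 4/(1−δ) ≥ 10 + 2δ/(1−δ).
Multiplying by (1−δ): 4 ≥ 10(1−δ) + 2δ = 10 − 8δ.
So 8δ ≥ 6, i.e. δ ≥ 6/8 = 3/4.

3/4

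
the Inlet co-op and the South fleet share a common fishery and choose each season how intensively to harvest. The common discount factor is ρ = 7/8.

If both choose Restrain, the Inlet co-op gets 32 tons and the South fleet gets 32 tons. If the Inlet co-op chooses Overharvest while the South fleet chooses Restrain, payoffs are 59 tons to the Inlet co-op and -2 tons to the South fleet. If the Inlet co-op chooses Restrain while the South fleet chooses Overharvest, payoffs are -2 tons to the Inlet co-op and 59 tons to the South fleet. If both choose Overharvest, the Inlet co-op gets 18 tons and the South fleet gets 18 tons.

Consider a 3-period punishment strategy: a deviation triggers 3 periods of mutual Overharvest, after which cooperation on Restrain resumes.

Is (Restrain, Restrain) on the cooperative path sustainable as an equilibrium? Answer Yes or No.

IC: ρ+…+ρ^3 ≥ (59−32)/(32−18) = 27/14.
At ρ = 7/8: partial sum = 2.3105 ≥ 1.9286. Cooperation sustainable.

Yes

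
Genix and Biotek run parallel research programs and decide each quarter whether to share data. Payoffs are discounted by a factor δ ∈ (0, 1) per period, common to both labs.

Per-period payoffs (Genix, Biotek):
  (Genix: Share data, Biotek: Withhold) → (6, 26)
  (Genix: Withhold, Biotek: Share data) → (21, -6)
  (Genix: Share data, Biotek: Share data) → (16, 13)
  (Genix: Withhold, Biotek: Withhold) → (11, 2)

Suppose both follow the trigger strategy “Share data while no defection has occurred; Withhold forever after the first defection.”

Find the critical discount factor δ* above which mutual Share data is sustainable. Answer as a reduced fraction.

Genix: cooperation gives 16 each period; deviation gives 21 once then 11 forever.
  16/(1−δ) ≥ 21 + 11δ/(1−δ) ⇒ δ ≥ 5/10 = 1/2.
Biotek: cooperation gives 13 each period; deviation gives 26 once then 2 forever.
  δ ≥ 13/24.
Both must hold, so the binding constraint is Biotek's: δ ≥ 13/24.

13/24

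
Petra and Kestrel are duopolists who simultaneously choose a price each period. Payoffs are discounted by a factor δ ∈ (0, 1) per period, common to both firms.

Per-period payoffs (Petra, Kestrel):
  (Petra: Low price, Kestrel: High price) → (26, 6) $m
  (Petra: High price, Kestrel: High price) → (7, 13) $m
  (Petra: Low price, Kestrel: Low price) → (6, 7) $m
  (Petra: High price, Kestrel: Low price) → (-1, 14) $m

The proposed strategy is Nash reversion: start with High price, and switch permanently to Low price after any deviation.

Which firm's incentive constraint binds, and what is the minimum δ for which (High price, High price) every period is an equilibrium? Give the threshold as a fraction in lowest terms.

Petra; δ ≥ 19/20

Petra's threshold: (26−7)/(26−6) = 19/20.
Kestrel's threshold: (14−13)/(14−7) = 1/7.
19/20 > 1/7, so Petra binds and δ* = 19/20.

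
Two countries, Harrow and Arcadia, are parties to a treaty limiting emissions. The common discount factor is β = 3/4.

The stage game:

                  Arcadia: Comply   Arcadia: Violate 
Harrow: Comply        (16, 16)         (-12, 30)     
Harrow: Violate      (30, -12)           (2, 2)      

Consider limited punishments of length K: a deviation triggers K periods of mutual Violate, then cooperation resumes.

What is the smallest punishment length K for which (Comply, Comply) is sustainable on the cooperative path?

IC: β(1−β^K)/(1−β) ≥ (30−16)/(16−2) = 1.
With β = 3/4: need 1 − β^K ≥ 1·(1−3/4)/(3/4), i.e. β^K ≤ 0.6667.
Since (3/4)^1 = 0.7500 and (3/4)^2 = 0.5625, the smallest such K is 2.

2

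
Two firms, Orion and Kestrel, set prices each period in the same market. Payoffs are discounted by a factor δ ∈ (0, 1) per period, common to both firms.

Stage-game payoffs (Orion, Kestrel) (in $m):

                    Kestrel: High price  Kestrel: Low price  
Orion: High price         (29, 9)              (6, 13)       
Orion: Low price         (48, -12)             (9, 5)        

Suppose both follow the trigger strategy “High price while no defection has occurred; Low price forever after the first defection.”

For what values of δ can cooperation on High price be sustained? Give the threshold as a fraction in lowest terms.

For Orion: deviation gain 48−29 = 19, per-period punishment loss 29−9 = 20. IC gives δ ≥ 19/39.
For Kestrel: gain 4, loss 4 per period, so δ ≥ 4/8 = 1/2.
The tighter constraint is Kestrel's, so cooperation needs δ ≥ 1/2.

1/2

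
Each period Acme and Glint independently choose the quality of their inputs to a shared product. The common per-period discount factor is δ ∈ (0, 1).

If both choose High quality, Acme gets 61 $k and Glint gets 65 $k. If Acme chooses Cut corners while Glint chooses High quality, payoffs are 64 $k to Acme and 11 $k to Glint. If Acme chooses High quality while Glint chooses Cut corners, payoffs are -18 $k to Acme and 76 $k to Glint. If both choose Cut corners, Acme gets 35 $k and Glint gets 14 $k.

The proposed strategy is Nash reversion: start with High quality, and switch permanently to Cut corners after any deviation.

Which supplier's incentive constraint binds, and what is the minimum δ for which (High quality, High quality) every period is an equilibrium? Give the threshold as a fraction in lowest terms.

Glint; δ ≥ 11/62

Acme: cooperation gives 61 each period; deviation gives 64 once then 35 forever.
  61/(1−δ) ≥ 64 + 35δ/(1−δ) ⇒ δ ≥ 3/29.
Glint: cooperation gives 65 each period; deviation gives 76 once then 14 forever.
  δ ≥ 11/62.
Both must hold, so the binding constraint is Glint's: δ ≥ 11/62.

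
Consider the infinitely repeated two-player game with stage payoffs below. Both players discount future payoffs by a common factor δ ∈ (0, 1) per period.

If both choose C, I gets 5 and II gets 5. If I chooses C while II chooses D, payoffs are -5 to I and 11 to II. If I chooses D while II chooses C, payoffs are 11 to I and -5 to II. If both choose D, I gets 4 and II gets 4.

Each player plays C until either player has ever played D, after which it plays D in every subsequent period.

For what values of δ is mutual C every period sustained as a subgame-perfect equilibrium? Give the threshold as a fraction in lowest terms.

5/(1−δ) ≥ 11 + 4δ/(1−δ)
5 ≥ 11 − 7δ
δ ≥ 6/7.

6/7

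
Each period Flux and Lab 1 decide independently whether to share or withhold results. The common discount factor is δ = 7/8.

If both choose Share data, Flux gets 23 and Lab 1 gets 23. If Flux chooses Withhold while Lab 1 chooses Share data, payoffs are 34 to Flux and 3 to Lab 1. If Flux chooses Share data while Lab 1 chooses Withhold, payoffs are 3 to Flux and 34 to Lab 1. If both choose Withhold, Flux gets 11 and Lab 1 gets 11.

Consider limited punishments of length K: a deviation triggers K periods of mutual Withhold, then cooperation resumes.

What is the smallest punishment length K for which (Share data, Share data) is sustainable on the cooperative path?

2

No profitable deviation requires (23−11)(δ+…+δ^K) ≥ 34−23, i.e. δ+…+δ^K ≥ 11/12 ≈ 0.9167.
With δ = 7/8, the partial sums are K=1: 0.8750, K=2: 1.6406.
K = 2 is the first length at which the sum reaches 0.9167.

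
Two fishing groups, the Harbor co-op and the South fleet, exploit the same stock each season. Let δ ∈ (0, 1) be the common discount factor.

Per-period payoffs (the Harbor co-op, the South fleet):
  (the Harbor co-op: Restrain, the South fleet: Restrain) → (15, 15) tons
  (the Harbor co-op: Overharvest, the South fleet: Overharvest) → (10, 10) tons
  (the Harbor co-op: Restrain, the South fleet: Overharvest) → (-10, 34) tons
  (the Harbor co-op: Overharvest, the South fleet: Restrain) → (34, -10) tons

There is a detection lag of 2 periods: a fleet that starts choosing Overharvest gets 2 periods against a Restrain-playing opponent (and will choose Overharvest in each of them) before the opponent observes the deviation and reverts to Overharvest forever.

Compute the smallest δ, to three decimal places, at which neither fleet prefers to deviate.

0.890

Deviating for the 2 undetected periods gains 34−15 = 19 per period over cooperation, then loses 15−10 = 5 per period forever once punishment starts.
Gain: 19(1 + δ + … + δ^1); loss: 5·δ^2/(1−δ).
No profitable deviation ⇔ 19(1−δ^2) ≤ 5·δ^2, i.e. δ^2 ≥ 19/(19+5) = 19/24.
Hence δ ≥ (19/24)^(1/2) ≈ 0.890.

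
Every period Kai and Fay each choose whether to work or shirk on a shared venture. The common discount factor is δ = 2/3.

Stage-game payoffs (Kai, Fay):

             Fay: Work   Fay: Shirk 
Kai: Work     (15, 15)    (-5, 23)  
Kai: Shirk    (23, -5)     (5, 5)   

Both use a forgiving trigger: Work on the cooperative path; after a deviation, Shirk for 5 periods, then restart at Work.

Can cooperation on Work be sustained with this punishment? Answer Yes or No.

Yes

A one-shot deviation gives 23 now, then 5 for 5 periods, then back to 15.
Gain from deviating: (23−15) today; loss: (15−5) in each of the next 5 periods.
No-deviation condition: (15−5)(δ+…+δ^5) ≥ 23−15, i.e. δ+…+δ^5 ≥ 4/5.
At δ = 2/3: δ+…+δ^5 = 1.7366 ≥ 0.8000.
So cooperation is sustainable.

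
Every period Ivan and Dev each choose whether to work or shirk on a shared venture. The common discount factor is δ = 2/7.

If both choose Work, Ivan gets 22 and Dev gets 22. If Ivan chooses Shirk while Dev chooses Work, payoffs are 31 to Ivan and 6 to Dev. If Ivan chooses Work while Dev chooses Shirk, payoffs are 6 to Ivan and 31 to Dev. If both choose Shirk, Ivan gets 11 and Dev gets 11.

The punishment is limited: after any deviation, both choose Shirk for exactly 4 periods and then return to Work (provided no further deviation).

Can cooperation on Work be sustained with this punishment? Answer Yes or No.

No

Comparing payoff streams over the 5 periods until play realigns: cooperate → 22(1+δ+…+δ^4); deviate → 31 + 11(δ+…+δ^4).
Cooperation is sustained iff (22−11)(δ+…+δ^4) ≥ 31−22.
δ+…+δ^4 = 2/7·(1−(2/7)^4)/(1−2/7) = 0.3973, and (31−22)/(22−11) = 0.8182.
0.3973 < 0.8182, so cooperation is not sustainable.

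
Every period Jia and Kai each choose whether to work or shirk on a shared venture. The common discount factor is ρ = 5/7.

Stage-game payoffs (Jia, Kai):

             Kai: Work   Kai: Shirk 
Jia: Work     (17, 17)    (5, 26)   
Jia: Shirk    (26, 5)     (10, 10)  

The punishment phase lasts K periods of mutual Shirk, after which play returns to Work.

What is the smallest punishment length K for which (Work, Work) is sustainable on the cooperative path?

3

No profitable deviation requires (17−10)(ρ+…+ρ^K) ≥ 26−17, i.e. ρ+…+ρ^K ≥ 9/7 ≈ 1.2857.
With ρ = 5/7, the partial sums are K=1: 0.7143, K=2: 1.2245, K=3: 1.5889.
K = 3 is the first length at which the sum reaches 1.2857.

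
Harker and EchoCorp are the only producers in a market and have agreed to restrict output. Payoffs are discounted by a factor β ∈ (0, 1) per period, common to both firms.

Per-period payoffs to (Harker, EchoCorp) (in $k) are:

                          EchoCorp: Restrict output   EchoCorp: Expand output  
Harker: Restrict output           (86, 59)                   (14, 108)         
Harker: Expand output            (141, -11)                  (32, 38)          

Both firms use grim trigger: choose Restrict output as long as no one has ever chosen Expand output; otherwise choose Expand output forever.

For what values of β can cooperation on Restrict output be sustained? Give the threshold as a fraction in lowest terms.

7/10

Harker: cooperation gives 86 each period; deviation gives 141 once then 32 forever.
  86/(1−β) ≥ 141 + 32β/(1−β) ⇒ β ≥ 55/109.
EchoCorp: cooperation gives 59 each period; deviation gives 108 once then 38 forever.
  β ≥ 49/70 = 7/10.
Both must hold, so the binding constraint is EchoCorp's: β ≥ 7/10.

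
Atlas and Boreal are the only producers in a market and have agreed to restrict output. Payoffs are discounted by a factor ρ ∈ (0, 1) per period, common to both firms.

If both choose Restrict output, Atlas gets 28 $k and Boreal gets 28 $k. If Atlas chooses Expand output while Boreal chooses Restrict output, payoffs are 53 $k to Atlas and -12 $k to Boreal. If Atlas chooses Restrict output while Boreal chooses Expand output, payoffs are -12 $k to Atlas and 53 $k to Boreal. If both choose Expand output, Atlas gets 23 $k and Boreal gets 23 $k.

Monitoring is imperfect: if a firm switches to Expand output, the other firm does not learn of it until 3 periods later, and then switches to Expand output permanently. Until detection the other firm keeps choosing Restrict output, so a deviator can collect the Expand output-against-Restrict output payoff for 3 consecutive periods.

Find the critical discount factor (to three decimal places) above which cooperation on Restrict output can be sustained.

0.941

A deviator earns 53 for 3 periods, then 23 forever; cooperating earns 28 forever. Multiplying the IC by (1−ρ):
28 ≥ 53(1−ρ^3) + 23ρ^3, so 30·ρ^3 ≥ 25 and ρ^3 ≥ 5/6.
ρ ≥ (5/6)^(1/3) ≈ 0.941.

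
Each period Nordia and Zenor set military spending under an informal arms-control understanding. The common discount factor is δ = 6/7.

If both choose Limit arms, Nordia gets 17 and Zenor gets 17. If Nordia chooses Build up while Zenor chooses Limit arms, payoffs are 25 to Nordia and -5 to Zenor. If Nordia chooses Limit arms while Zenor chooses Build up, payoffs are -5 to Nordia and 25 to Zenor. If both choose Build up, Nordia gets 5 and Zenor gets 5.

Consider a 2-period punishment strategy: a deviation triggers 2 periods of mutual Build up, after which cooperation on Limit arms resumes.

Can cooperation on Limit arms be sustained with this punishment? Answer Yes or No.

IC: δ+…+δ^2 ≥ (25−17)/(17−5) = 2/3.
At δ = 6/7: partial sum = 1.5918 ≥ 0.6667. Cooperation sustainable.

Yes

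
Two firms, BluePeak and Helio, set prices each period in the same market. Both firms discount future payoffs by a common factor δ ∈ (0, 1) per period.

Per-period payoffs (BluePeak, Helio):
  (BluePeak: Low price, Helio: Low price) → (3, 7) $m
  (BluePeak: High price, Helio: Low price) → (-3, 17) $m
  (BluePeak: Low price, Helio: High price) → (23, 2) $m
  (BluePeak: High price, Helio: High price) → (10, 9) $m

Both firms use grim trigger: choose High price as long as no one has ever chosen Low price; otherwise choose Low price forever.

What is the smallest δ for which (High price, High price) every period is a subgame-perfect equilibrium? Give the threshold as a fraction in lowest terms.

4/5

For BluePeak: deviation gain 23−10 = 13, per-period punishment loss 10−3 = 7. IC gives δ ≥ 13/20.
For Helio: gain 8, loss 2 per period, so δ ≥ 8/10 = 4/5.
The tighter constraint is Helio's, so cooperation needs δ ≥ 4/5.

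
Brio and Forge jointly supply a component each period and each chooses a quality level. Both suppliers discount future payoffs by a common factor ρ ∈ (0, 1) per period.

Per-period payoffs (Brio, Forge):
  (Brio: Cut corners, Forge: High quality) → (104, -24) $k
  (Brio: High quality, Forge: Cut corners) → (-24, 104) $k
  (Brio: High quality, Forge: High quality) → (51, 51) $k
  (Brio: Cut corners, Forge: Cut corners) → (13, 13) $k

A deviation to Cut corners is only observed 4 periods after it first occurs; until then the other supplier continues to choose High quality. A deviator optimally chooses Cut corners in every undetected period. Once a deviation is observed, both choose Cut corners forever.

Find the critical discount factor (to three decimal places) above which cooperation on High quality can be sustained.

Deviating for the 4 undetected periods gains 104−51 = 53 per period over cooperation, then loses 51−13 = 38 per period forever once punishment starts.
Gain: 53(1 + ρ + … + ρ^3); loss: 38·ρ^4/(1−ρ).
No profitable deviation ⇔ 53(1−ρ^4) ≤ 38·ρ^4, i.e. ρ^4 ≥ 53/(53+38) = 53/91.
Hence ρ ≥ (53/91)^(1/4) ≈ 0.874.

0.874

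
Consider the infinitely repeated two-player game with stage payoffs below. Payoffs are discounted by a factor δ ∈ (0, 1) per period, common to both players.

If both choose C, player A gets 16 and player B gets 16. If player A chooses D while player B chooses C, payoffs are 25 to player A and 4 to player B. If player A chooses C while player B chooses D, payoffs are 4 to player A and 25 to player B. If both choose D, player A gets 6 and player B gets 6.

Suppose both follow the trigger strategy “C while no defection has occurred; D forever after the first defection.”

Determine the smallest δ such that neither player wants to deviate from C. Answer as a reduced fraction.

Cooperation forever yields 16 each period: 16/(1−δ).
Deviating yields 25 once, then 6 forever: 25 + 6δ/(1−δ).
No profitable deviation requires 16/(1−δ) ≥ 25 + 6δ/(1−δ).
Multiplying by (1−δ): 16 ≥ 25(1−δ) + 6δ = 25 − 19δ.
So 19δ ≥ 9, i.e. δ ≥ 9/19.

9/19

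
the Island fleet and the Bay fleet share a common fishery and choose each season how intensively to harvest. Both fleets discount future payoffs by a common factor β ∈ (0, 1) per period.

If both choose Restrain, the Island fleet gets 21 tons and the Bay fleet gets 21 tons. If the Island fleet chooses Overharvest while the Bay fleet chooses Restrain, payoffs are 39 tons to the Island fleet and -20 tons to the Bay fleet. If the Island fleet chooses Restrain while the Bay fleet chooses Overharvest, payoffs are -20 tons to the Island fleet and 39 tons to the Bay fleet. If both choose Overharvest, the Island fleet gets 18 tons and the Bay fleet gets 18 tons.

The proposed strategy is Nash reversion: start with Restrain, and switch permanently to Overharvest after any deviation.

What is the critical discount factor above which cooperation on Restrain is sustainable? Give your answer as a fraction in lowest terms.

6/7

21/(1−β) ≥ 39 + 18β/(1−β)
21 ≥ 39 − 21β
β ≥ 18/21 = 6/7.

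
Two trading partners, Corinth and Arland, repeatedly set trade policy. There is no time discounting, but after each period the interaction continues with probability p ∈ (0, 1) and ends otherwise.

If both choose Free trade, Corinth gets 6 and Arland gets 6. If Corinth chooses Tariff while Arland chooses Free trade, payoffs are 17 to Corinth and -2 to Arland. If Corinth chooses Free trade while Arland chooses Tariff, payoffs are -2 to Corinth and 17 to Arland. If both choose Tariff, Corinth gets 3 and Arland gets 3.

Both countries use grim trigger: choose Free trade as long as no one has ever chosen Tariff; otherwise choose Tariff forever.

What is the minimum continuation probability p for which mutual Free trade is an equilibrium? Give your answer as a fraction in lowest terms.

11/14

With no time discounting, the continuation probability p plays the role of the discount factor.
Grim-trigger IC: 6/(1−p) ≥ 17 + 3p/(1−p) ⇒ p ≥ (17−6)/(17−3) = 11/14.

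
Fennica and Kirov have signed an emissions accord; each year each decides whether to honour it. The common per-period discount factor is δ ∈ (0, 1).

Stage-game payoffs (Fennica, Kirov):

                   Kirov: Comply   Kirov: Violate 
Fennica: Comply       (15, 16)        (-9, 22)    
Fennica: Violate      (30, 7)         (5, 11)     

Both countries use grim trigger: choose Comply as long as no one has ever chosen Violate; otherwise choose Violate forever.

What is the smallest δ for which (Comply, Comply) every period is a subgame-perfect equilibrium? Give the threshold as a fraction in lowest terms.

Fennica: cooperation gives 15 each period; deviation gives 30 once then 5 forever.
  15/(1−δ) ≥ 30 + 5δ/(1−δ) ⇒ δ ≥ 15/25 = 3/5.
Kirov: cooperation gives 16 each period; deviation gives 22 once then 11 forever.
  δ ≥ 6/11.
Both must hold, so the binding constraint is Fennica's: δ ≥ 3/5.

3/5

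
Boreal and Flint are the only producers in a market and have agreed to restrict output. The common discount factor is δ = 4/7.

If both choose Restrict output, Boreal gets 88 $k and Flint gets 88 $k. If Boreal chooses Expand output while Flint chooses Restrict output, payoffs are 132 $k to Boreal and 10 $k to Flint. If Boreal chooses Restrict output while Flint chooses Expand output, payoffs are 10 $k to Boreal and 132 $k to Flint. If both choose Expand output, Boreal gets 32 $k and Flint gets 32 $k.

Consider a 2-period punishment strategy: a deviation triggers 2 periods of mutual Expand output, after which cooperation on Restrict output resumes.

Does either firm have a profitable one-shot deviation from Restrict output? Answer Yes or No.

No

Comparing payoff streams over the 3 periods until play realigns: cooperate → 88(1+δ+…+δ^2); deviate → 132 + 32(δ+…+δ^2).
Cooperation is sustained iff (88−32)(δ+…+δ^2) ≥ 132−88.
δ+…+δ^2 = 4/7·(1−(4/7)^2)/(1−4/7) = 0.8980, and (132−88)/(88−32) = 0.7857.
0.8980 ≥ 0.7857, so cooperation is sustainable.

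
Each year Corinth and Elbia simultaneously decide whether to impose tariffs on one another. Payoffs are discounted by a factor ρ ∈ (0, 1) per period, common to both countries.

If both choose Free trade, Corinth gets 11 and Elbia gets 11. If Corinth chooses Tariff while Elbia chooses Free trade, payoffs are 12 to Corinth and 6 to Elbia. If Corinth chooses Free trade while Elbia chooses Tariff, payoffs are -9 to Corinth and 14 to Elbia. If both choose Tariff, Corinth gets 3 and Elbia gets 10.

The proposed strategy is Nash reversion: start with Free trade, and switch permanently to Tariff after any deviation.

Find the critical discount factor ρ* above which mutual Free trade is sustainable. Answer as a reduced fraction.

For Corinth: deviation gain 12−11 = 1, per-period punishment loss 11−3 = 8. IC gives ρ ≥ 1/9.
For Elbia: gain 3, loss 1 per period, so ρ ≥ 3/4.
The tighter constraint is Elbia's, so cooperation needs ρ ≥ 3/4.

3/4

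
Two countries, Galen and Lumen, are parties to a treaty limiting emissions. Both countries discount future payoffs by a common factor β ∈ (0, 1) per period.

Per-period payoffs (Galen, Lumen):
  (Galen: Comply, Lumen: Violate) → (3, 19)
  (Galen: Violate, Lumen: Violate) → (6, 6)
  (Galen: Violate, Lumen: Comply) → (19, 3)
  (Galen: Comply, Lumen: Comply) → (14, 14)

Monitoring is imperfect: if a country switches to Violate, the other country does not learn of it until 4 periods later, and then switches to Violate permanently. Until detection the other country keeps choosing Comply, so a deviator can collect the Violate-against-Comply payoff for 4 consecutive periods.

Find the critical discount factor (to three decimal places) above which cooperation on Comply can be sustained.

Deviating for the 4 undetected periods gains 19−14 = 5 per period over cooperation, then loses 14−6 = 8 per period forever once punishment starts.
Gain: 5(1 + β + … + β^3); loss: 8·β^4/(1−β).
No profitable deviation ⇔ 5(1−β^4) ≤ 8·β^4, i.e. β^4 ≥ 5/(5+8) = 5/13.
Hence β ≥ (5/13)^(1/4) ≈ 0.788.

0.788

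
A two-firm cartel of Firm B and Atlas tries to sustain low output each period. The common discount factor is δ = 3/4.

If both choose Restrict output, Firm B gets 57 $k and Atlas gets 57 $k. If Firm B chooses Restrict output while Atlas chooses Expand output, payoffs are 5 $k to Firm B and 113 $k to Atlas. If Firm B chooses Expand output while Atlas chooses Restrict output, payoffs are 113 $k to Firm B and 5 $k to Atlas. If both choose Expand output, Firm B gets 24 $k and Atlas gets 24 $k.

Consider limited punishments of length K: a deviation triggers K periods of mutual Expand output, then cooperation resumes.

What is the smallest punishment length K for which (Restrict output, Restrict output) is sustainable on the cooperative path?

3

IC: δ(1−δ^K)/(1−δ) ≥ (113−57)/(57−24) = 56/33.
With δ = 3/4: need 1 − δ^K ≥ 56/33·(1−3/4)/(3/4), i.e. δ^K ≤ 0.4343.
Since (3/4)^2 = 0.5625 and (3/4)^3 = 0.4219, the smallest such K is 3.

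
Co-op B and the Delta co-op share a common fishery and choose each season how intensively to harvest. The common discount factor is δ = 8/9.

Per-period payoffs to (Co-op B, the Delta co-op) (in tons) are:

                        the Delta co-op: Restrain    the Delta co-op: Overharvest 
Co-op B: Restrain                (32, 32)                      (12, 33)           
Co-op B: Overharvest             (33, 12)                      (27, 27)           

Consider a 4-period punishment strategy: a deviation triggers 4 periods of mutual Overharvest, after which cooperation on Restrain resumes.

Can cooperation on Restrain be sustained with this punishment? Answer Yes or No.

A one-shot deviation gives 33 now, then 27 for 4 periods, then back to 32.
Gain from deviating: (33−32) today; loss: (32−27) in each of the next 4 periods.
No-deviation condition: (32−27)(δ+…+δ^4) ≥ 33−32, i.e. δ+…+δ^4 ≥ 1/5.
At δ = 8/9: δ+…+δ^4 = 3.0056 ≥ 0.2000.
So cooperation is sustainable.

Yes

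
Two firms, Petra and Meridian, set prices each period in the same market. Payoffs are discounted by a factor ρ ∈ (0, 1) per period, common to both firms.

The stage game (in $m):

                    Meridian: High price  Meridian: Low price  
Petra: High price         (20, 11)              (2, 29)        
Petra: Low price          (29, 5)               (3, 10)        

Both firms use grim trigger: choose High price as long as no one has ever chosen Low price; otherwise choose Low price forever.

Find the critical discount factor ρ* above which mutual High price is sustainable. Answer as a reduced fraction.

For Petra: deviation gain 29−20 = 9, per-period punishment loss 20−3 = 17. IC gives ρ ≥ 9/26.
For Meridian: gain 18, loss 1 per period, so ρ ≥ 18/19.
The tighter constraint is Meridian's, so cooperation needs ρ ≥ 18/19.

18/19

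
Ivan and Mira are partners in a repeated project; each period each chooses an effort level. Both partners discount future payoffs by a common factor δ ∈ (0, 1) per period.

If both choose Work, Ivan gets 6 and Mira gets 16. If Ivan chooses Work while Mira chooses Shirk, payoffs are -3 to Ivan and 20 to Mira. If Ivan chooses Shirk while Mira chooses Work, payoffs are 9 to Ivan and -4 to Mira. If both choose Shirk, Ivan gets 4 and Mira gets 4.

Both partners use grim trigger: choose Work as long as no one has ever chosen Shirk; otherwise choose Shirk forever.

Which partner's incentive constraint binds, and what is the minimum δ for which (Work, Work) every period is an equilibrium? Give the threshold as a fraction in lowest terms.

Ivan; δ ≥ 3/5

Ivan: cooperation gives 6 each period; deviation gives 9 once then 4 forever.
  6/(1−δ) ≥ 9 + 4δ/(1−δ) ⇒ δ ≥ 3/5.
Mira: cooperation gives 16 each period; deviation gives 20 once then 4 forever.
  δ ≥ 4/16 = 1/4.
Both must hold, so the binding constraint is Ivan's: δ ≥ 3/5.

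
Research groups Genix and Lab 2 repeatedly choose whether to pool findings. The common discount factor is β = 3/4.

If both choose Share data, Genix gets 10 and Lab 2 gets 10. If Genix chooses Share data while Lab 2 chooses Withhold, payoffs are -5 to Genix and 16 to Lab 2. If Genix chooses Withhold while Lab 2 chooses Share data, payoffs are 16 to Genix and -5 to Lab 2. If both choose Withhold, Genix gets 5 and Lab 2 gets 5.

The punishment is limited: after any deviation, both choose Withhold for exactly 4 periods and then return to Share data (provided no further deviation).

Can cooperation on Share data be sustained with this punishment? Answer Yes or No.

IC: β+…+β^4 ≥ (16−10)/(10−5) = 6/5.
At β = 3/4: partial sum = 2.0508 ≥ 1.2000. Cooperation sustainable.

Yes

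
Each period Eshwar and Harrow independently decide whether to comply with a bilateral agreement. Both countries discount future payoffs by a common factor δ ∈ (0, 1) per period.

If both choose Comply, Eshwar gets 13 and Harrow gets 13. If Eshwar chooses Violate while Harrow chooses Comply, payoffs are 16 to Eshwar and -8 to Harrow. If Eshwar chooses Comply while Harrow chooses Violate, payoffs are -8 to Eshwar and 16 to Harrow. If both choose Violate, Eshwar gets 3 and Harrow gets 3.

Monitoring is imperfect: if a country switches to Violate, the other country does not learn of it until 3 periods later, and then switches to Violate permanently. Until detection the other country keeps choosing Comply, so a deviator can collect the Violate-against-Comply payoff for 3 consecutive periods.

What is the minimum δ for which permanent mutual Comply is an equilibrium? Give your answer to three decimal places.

0.613

Deviating for the 3 undetected periods gains 16−13 = 3 per period over cooperation, then loses 13−3 = 10 per period forever once punishment starts.
Gain: 3(1 + δ + … + δ^2); loss: 10·δ^3/(1−δ).
No profitable deviation ⇔ 3(1−δ^3) ≤ 10·δ^3, i.e. δ^3 ≥ 3/(3+10) = 3/13.
Hence δ ≥ (3/13)^(1/3) ≈ 0.613.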